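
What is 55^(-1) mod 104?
87

gcd(55, 104) = 1, so the inverse exists.
Extended Euclidean algorithm on (104, 55):
104 = 1 × 55 + 49  ⟹  49 = (1)·104 + (-1)·55
55 = 1 × 49 + 6  ⟹  6 = (-1)·104 + (2)·55
49 = 8 × 6 + 1  ⟹  1 = (9)·104 + (-17)·55
So (-17)·55 ≡ 1 (mod 104), i.e. 55^(-1) ≡ -17 ≡ 87 (mod 104).
Check: 55 × 87 = 4785 ≡ 1 (mod 104)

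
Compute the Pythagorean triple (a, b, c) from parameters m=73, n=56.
(2193, 8176, 8465)

Euclid's formula: a = m² - n², b = 2mn, c = m² + n²
m = 73, n = 56
a = 73² - 56² = 5329 - 3136 = 2193
b = 2 × 73 × 56 = 8176
c = 73² + 56² = 5329 + 3136 = 8465
Verification: 2193² + 8176² = 4809249 + 66846976 = 71656225 = 8465² ✓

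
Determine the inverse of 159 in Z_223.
108

gcd(159, 223) = 1, so the inverse exists.
Extended Euclidean algorithm on (223, 159):
223 = 1 × 159 + 64  ⟹  64 = (1)·223 + (-1)·159
159 = 2 × 64 + 31  ⟹  31 = (-2)·223 + (3)·159
64 = 2 × 31 + 2  ⟹  2 = (5)·223 + (-7)·159
31 = 15 × 2 + 1  ⟹  1 = (-77)·223 + (108)·159
So (108)·159 ≡ 1 (mod 223), i.e. 159^(-1) ≡ 108 (mod 223).
Check: 159 × 108 = 17172 ≡ 1 (mod 223)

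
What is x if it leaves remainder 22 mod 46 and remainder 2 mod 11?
68

Using Chinese Remainder Theorem:
M = 46 × 11 = 506
M1 = 11, M2 = 46
y1 = 11^(-1) mod 46 = 21
y2 = 46^(-1) mod 11 = 6
x = (22×11×21 + 2×46×6) mod 506 = 68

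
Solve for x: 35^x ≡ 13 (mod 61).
20

Baby-step giant-step with step n = ⌈√61⌉ = 8.
Baby steps 35^j mod 61 (j:value) for j=0..7: 0:1, 1:35, 2:5, 3:53, 4:25, 5:21, 6:3, 7:44.
Giant-step multiplier: 35^(-8) ≡ 35^(60-8) = 35^52 ≡ 57 (mod 61).
Giant steps γ_i = 13·57^i mod 61: γ_0=13, γ_1=9, γ_2=25 (in table at j=4).
x = i·n + j = 2·8 + 4 = 20.
Check: 35^20 ≡ 13 (mod 61).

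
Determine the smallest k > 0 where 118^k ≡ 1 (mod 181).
180

181 is prime, so ord(118) divides φ(181) = 180.
Divisors of 180: 1, 2, 3, 4, 5, 6, 9, 10, 12, 15, 18, 20, 30, 36, 45, 60, 90, 180.
Repeated squaring: 118^1 ≡ 118, 118^2 ≡ 168, 118^4 ≡ 169, 118^8 ≡ 144, 118^16 ≡ 102, 118^32 ≡ 87, 118^64 ≡ 148, 118^128 ≡ 3 (mod 181).
Test 118^d mod 181 for each divisor d in increasing order:
118^1 ≡ 118
118^2 ≡ 168
118^3 = 118^2·118^1 ≡ 95
118^4 ≡ 169
118^5 = 118^4·118^1 ≡ 32
118^6 = 118^4·118^2 ≡ 156
118^9 = 118^8·118^1 ≡ 159
118^10 = 118^8·118^2 ≡ 119
118^12 = 118^8·118^4 ≡ 82
118^15 = 118^8·118^4·118^2·118^1 ≡ 7
118^18 = 118^16·118^2 ≡ 122
118^20 = 118^16·118^4 ≡ 43
118^30 = 118^16·118^8·118^4·118^2 ≡ 49
118^36 = 118^32·118^4 ≡ 42
118^45 = 118^32·118^8·118^4·118^1 ≡ 162
118^60 = 118^32·118^16·118^8·118^4 ≡ 48
118^90 = 118^64·118^16·118^8·118^2 ≡ 180
118^180 = 118^128·118^32·118^16·118^4 ≡ 1  ← first divisor giving 1
The order is 180.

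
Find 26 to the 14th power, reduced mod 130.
26

Repeated squaring. Binary of 14 = 1110.
26^1 ≡ 26 (mod 130); 26^2 ≡ 26 (mod 130); 26^4 ≡ 26 (mod 130); 26^8 ≡ 26 (mod 130)
26^14 = 26^2 × 26^4 × 26^8 ≡ 26 (mod 130)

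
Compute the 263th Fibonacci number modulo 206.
55

Matrix identity: Q^n = [[F_(n+1), F_n], [F_n, F_(n-1)]] with Q = [[1,1],[1,0]].
n = 263 = 100000111₂. Square-and-multiply, entries mod 206:
Q^1 = [[1,1],[1,0]]
Q^2 = (Q^1)² = [[2,1],[1,1]]
Q^4 = (Q^2)² = [[5,3],[3,2]]
Q^8 = (Q^4)² = [[34,21],[21,13]]
Q^16 = (Q^8)² = [[155,163],[163,198]]
Q^32 = (Q^16)² = [[124,65],[65,59]]
Q^65 = (Q^32)²·Q = [[184,31],[31,153]]
Q^131 = (Q^65)²·Q = [[150,3],[3,147]]
Q^263 = (Q^131)²·Q = [[122,55],[55,67]]
F_263 mod 206 = Q^263[0][1] = 55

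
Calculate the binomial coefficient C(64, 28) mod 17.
13

Using Lucas' theorem:
Write n=64 and k=28 in base 17:
n in base 17: [3, 13]
k in base 17: [1, 11]
C(64,28) mod 17 = ∏ C(n_i, k_i) mod 17
Digit binomials (mod 17): C(3,1) = 3; C(13,11) = 78 ≡ 10
Product: 3 × 10 = 30 ≡ 13 (mod 17)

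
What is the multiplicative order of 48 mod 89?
88

89 is prime, so ord(48) divides φ(89) = 88.
Divisors of 88: 1, 2, 4, 8, 11, 22, 44, 88.
Repeated squaring: 48^1 ≡ 48, 48^2 ≡ 79, 48^4 ≡ 11, 48^8 ≡ 32, 48^16 ≡ 45, 48^32 ≡ 67, 48^64 ≡ 39 (mod 89).
Test 48^d mod 89 for each divisor d in increasing order:
48^1 ≡ 48
48^2 ≡ 79
48^4 ≡ 11
48^8 ≡ 32
48^11 = 48^8·48^2·48^1 ≡ 37
48^22 = 48^16·48^4·48^2 ≡ 34
48^44 = 48^32·48^8·48^4 ≡ 88
48^88 = 48^64·48^16·48^8 ≡ 1  ← first divisor giving 1
The order is 88.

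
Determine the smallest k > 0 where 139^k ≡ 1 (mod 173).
43

173 is prime, so ord(139) divides φ(173) = 172.
Divisors of 172: 1, 2, 4, 43, 86, 172.
Repeated squaring: 139^1 ≡ 139, 139^2 ≡ 118, 139^4 ≡ 84, 139^8 ≡ 136, 139^16 ≡ 158, 139^32 ≡ 52, 139^64 ≡ 109, 139^128 ≡ 117 (mod 173).
Test 139^d mod 173 for each divisor d in increasing order:
139^1 ≡ 139
139^2 ≡ 118
139^4 ≡ 84
139^43 = 139^32·139^8·139^2·139^1 ≡ 1  ← first divisor giving 1
The order is 43.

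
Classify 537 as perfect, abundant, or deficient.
deficient

Proper divisors of 537: sum = 1 + 3 + 179 = 183
Since 183 < 537, 537 is deficient.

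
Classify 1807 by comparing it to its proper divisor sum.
deficient

Proper divisors of 1807: sum = 1 + 13 + 139 = 153
Since 153 < 1807, 1807 is deficient.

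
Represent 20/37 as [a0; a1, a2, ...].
[0; 1, 1, 5, 1, 2]

Euclidean algorithm steps:
20 = 0 × 37 + 20
37 = 1 × 20 + 17
20 = 1 × 17 + 3
17 = 5 × 3 + 2
3 = 1 × 2 + 1
2 = 2 × 1 + 0
Continued fraction: [0; 1, 1, 5, 1, 2]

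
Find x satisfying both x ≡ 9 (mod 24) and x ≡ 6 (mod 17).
57

Using Chinese Remainder Theorem:
M = 24 × 17 = 408
M1 = 17, M2 = 24
y1 = 17^(-1) mod 24 = 17
y2 = 24^(-1) mod 17 = 5
x = (9×17×17 + 6×24×5) mod 408 = 57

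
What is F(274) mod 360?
127

Matrix identity: Q^n = [[F_(n+1), F_n], [F_n, F_(n-1)]] with Q = [[1,1],[1,0]].
n = 274 = 100010010₂. Square-and-multiply, entries mod 360:
Q^1 = [[1,1],[1,0]]
Q^2 = (Q^1)² = [[2,1],[1,1]]
Q^4 = (Q^2)² = [[5,3],[3,2]]
Q^8 = (Q^4)² = [[34,21],[21,13]]
Q^17 = (Q^8)²·Q = [[64,157],[157,267]]
Q^34 = (Q^17)² = [[305,127],[127,178]]
Q^68 = (Q^34)² = [[74,141],[141,293]]
Q^137 = (Q^68)²·Q = [[64,157],[157,267]]
Q^274 = (Q^137)² = [[305,127],[127,178]]
F_274 mod 360 = Q^274[0][1] = 127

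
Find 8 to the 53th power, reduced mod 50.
38

Repeated squaring. Binary of 53 = 110101.
8^1 ≡ 8 (mod 50); 8^2 ≡ 14 (mod 50); 8^4 ≡ 46 (mod 50); 8^8 ≡ 16 (mod 50); 8^16 ≡ 6 (mod 50); 8^32 ≡ 36 (mod 50)
8^53 = 8^1 × 8^4 × 8^16 × 8^32 ≡ 38 (mod 50)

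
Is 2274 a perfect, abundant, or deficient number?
abundant

Proper divisors of 2274: sum = 1 + 2 + 3 + 6 + 379 + 758 + 1137 = 2286
Since 2286 > 2274, 2274 is abundant.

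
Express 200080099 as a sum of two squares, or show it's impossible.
Not possible

Factorization: 200080099 = 89 × 131^3
By Fermat: n is sum of two squares iff every prime p ≡ 3 (mod 4) appears to even power.
Prime(s) ≡ 3 (mod 4) with odd exponent: [(131, 3)]
Therefore 200080099 cannot be expressed as a² + b².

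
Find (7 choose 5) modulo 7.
0

Using Lucas' theorem:
Write n=7 and k=5 in base 7:
n in base 7: [1, 0]
k in base 7: [0, 5]
C(7,5) mod 7 = ∏ C(n_i, k_i) mod 7
Digit binomials (mod 7): C(1,0) = 1; C(0,5) = 0 (k_i > n_i)
Product: 1 × 0 = 0 ≡ 0 (mod 7)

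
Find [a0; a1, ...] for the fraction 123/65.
[1; 1, 8, 3, 2]

Euclidean algorithm steps:
123 = 1 × 65 + 58
65 = 1 × 58 + 7
58 = 8 × 7 + 2
7 = 3 × 2 + 1
2 = 2 × 1 + 0
Continued fraction: [1; 1, 8, 3, 2]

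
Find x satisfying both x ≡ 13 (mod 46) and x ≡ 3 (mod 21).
381

Using Chinese Remainder Theorem:
M = 46 × 21 = 966
M1 = 21, M2 = 46
y1 = 21^(-1) mod 46 = 11
y2 = 46^(-1) mod 21 = 16
x = (13×21×11 + 3×46×16) mod 966 = 381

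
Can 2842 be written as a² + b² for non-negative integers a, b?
21² + 49² (a=21, b=49)

Factorization: 2842 = 2 × 7^2 × 29
By Fermat: n is sum of two squares iff every prime p ≡ 3 (mod 4) appears to even power.
All primes ≡ 3 (mod 4) appear to even power.
Search a = 0, 1, 2, … for 2842 - a² a perfect square: first hit at a = 21: 2842 - 441 = 2401 = 49².
2842 = 21² + 49² = 441 + 2401 ✓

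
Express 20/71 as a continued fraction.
[0; 3, 1, 1, 4, 2]

Euclidean algorithm steps:
20 = 0 × 71 + 20
71 = 3 × 20 + 11
20 = 1 × 11 + 9
11 = 1 × 9 + 2
9 = 4 × 2 + 1
2 = 2 × 1 + 0
Continued fraction: [0; 3, 1, 1, 4, 2]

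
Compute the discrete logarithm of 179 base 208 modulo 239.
55

Baby-step giant-step with step n = ⌈√239⌉ = 16.
Baby steps 208^j mod 239 (j:value) for j=0..15: 0:1, 1:208, 2:5, 3:84, 4:25, 5:181, 6:125, 7:188, 8:147, 9:223, 10:18, 11:159, 12:90, 13:78, 14:211, 15:151.
Giant-step multiplier: 208^(-16) ≡ 208^(238-16) = 208^222 ≡ 169 (mod 239).
Giant steps γ_i = 179·169^i mod 239: γ_0=179, γ_1=137, γ_2=209, γ_3=188 (in table at j=7).
x = i·n + j = 3·16 + 7 = 55.
Check: 208^55 ≡ 179 (mod 239).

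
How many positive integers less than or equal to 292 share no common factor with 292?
144

292 = 2^2 × 73
φ(n) = n × ∏(1 - 1/p) for each prime p dividing n
φ(292) = 292 × (1 - 1/2) × (1 - 1/73) = 144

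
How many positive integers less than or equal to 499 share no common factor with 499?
498

499 = 499
φ(n) = n × ∏(1 - 1/p) for each prime p dividing n
φ(499) = 499 × (1 - 1/499) = 498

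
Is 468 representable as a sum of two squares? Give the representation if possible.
12² + 18² (a=12, b=18)

Factorization: 468 = 2^2 × 3^2 × 13
By Fermat: n is sum of two squares iff every prime p ≡ 3 (mod 4) appears to even power.
All primes ≡ 3 (mod 4) appear to even power.
Search a = 0, 1, 2, … for 468 - a² a perfect square: first hit at a = 12: 468 - 144 = 324 = 18².
468 = 12² + 18² = 144 + 324 ✓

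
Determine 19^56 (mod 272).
1

Repeated squaring. Binary of 56 = 111000.
19^1 ≡ 19 (mod 272); 19^2 ≡ 89 (mod 272); 19^4 ≡ 33 (mod 272); 19^8 ≡ 1 (mod 272); 19^16 ≡ 1 (mod 272); 19^32 ≡ 1 (mod 272)
19^56 = 19^8 × 19^16 × 19^32 ≡ 1 (mod 272)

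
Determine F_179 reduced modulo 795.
311

Matrix identity: Q^n = [[F_(n+1), F_n], [F_n, F_(n-1)]] with Q = [[1,1],[1,0]].
n = 179 = 10110011₂. Square-and-multiply, entries mod 795:
Q^1 = [[1,1],[1,0]]
Q^2 = (Q^1)² = [[2,1],[1,1]]
Q^5 = (Q^2)²·Q = [[8,5],[5,3]]
Q^11 = (Q^5)²·Q = [[144,89],[89,55]]
Q^22 = (Q^11)² = [[37,221],[221,611]]
Q^44 = (Q^22)² = [[125,108],[108,17]]
Q^89 = (Q^44)²·Q = [[490,259],[259,231]]
Q^179 = (Q^89)²·Q = [[225,311],[311,709]]
F_179 mod 795 = Q^179[0][1] = 311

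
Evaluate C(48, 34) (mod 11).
5

Using Lucas' theorem:
Write n=48 and k=34 in base 11:
n in base 11: [4, 4]
k in base 11: [3, 1]
C(48,34) mod 11 = ∏ C(n_i, k_i) mod 11
Digit binomials (mod 11): C(4,3) = 4; C(4,1) = 4
Product: 4 × 4 = 16 ≡ 5 (mod 11)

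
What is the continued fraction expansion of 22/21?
[1; 21]

Euclidean algorithm steps:
22 = 1 × 21 + 1
21 = 21 × 1 + 0
Continued fraction: [1; 21]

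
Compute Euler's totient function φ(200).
80

200 = 2^3 × 5^2
φ(n) = n × ∏(1 - 1/p) for each prime p dividing n
φ(200) = 200 × (1 - 1/2) × (1 - 1/5) = 80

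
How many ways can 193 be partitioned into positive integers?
2168627105469

p(n) counts ways to write n as a sum of positive integers (order ignored).
Euler's pentagonal recurrence: p(k) = p(k-1) + p(k-2) - p(k-5) - p(k-7) + p(k-12) + p(k-15) - ... (offsets j(3j∓1)/2, signs ++--, p(0)=1, p(<0)=0).
DP table for k = 0..192: p(0)=1, p(1)=1, p(2)=2, p(3)=3, p(4)=5, p(5)=7, p(6)=11, p(7)=15, p(8)=22, p(9)=30, p(10)=42, p(11)=56, p(12)=77, p(13)=101, p(14)=135, p(15)=176, p(16)=231, p(17)=297, p(18)=385, p(19)=490, p(20)=627, p(21)=792, p(22)=1002, p(23)=1255, p(24)=1575, p(25)=1958, p(26)=2436, p(27)=3010, p(28)=3718, p(29)=4565, p(30)=5604, p(31)=6842, p(32)=8349, p(33)=10143, p(34)=12310, p(35)=14883, p(36)=17977, p(37)=21637, p(38)=26015, p(39)=31185, p(40)=37338, p(41)=44583, p(42)=53174, p(43)=63261, p(44)=75175, p(45)=89134, p(46)=105558, p(47)=124754, p(48)=147273, p(49)=173525, p(50)=204226, p(51)=239943, p(52)=281589, p(53)=329931, p(54)=386155, p(55)=451276, p(56)=526823, p(57)=614154, p(58)=715220, p(59)=831820, p(60)=966467, p(61)=1121505, p(62)=1300156, p(63)=1505499, p(64)=1741630, p(65)=2012558, p(66)=2323520, p(67)=2679689, p(68)=3087735, p(69)=3554345, p(70)=4087968, p(71)=4697205, p(72)=5392783, p(73)=6185689, p(74)=7089500, p(75)=8118264, p(76)=9289091, p(77)=10619863, p(78)=12132164, p(79)=13848650, p(80)=15796476, p(81)=18004327, p(82)=20506255, p(83)=23338469, p(84)=26543660, p(85)=30167357, p(86)=34262962, p(87)=38887673, p(88)=44108109, p(89)=49995925, p(90)=56634173, p(91)=64112359, p(92)=72533807, p(93)=82010177, p(94)=92669720, p(95)=104651419, p(96)=118114304, p(97)=133230930, p(98)=150198136, p(99)=169229875, p(100)=190569292, p(101)=214481126, p(102)=241265379, p(103)=271248950, p(104)=304801365, p(105)=342325709, p(106)=384276336, p(107)=431149389, p(108)=483502844, p(109)=541946240, p(110)=607163746, p(111)=679903203, p(112)=761002156, p(113)=851376628, p(114)=952050665, p(115)=1064144451, p(116)=1188908248, p(117)=1327710076, p(118)=1482074143, p(119)=1653668665, p(120)=1844349560, p(121)=2056148051, p(122)=2291320912, p(123)=2552338241, p(124)=2841940500, p(125)=3163127352, p(126)=3519222692, p(127)=3913864295, p(128)=4351078600, p(129)=4835271870, p(130)=5371315400, p(131)=5964539504, p(132)=6620830889, p(133)=7346629512, p(134)=8149040695, p(135)=9035836076, p(136)=10015581680, p(137)=11097645016, p(138)=12292341831, p(139)=13610949895, p(140)=15065878135, p(141)=16670689208, p(142)=18440293320, p(143)=20390982757, p(144)=22540654445, p(145)=24908858009, p(146)=27517052599, p(147)=30388671978, p(148)=33549419497, p(149)=37027355200, p(150)=40853235313, p(151)=45060624582, p(152)=49686288421, p(153)=54770336324, p(154)=60356673280, p(155)=66493182097, p(156)=73232243759, p(157)=80630964769, p(158)=88751778802, p(159)=97662728555, p(160)=107438159466, p(161)=118159068427, p(162)=129913904637, p(163)=142798995930, p(164)=156919475295, p(165)=172389800255, p(166)=189334822579, p(167)=207890420102, p(168)=228204732751, p(169)=250438925115, p(170)=274768617130, p(171)=301384802048, p(172)=330495499613, p(173)=362326859895, p(174)=397125074750, p(175)=435157697830, p(176)=476715857290, p(177)=522115831195, p(178)=571701605655, p(179)=625846753120, p(180)=684957390936, p(181)=749474411781, p(182)=819876908323, p(183)=896684817527, p(184)=980462880430, p(185)=1071823774337, p(186)=1171432692373, p(187)=1280011042268, p(188)=1398341745571, p(189)=1527273599625, p(190)=1667727404093, p(191)=1820701100652, p(192)=1987276856363.
Final step: p(193) = p(192) + p(191) - p(188) - p(186) + p(181) + p(178) - p(171) - p(167) + p(158) + p(153) - p(142) - p(136) + p(123) + p(116) - p(101) - p(93) + p(76) + p(67) - p(48) - p(38) + p(17) + p(6)
= 1987276856363 + 1820701100652 - 1398341745571 - 1171432692373 + 749474411781 + 571701605655 - 301384802048 - 207890420102 + 88751778802 + 54770336324 - 18440293320 - 10015581680 + 2552338241 + 1188908248 - 214481126 - 82010177 + 9289091 + 2679689 - 147273 - 26015 + 297 + 11
= 2168627105469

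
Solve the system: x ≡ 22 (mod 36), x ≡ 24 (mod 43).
454

Using Chinese Remainder Theorem:
M = 36 × 43 = 1548
M1 = 43, M2 = 36
y1 = 43^(-1) mod 36 = 31
y2 = 36^(-1) mod 43 = 6
x = (22×43×31 + 24×36×6) mod 1548 = 454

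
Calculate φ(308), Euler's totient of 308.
120

308 = 2^2 × 7 × 11
φ(n) = n × ∏(1 - 1/p) for each prime p dividing n
φ(308) = 308 × (1 - 1/2) × (1 - 1/7) × (1 - 1/11) = 120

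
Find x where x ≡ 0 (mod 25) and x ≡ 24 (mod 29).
575

Using Chinese Remainder Theorem:
M = 25 × 29 = 725
M1 = 29, M2 = 25
y1 = 29^(-1) mod 25 = 19
y2 = 25^(-1) mod 29 = 7
x = (0×29×19 + 24×25×7) mod 725 = 575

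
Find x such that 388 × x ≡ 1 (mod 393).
157

gcd(388, 393) = 1, so the inverse exists.
Extended Euclidean algorithm on (393, 388):
393 = 1 × 388 + 5  ⟹  5 = (1)·393 + (-1)·388
388 = 77 × 5 + 3  ⟹  3 = (-77)·393 + (78)·388
5 = 1 × 3 + 2  ⟹  2 = (78)·393 + (-79)·388
3 = 1 × 2 + 1  ⟹  1 = (-155)·393 + (157)·388
So (157)·388 ≡ 1 (mod 393), i.e. 388^(-1) ≡ 157 (mod 393).
Check: 388 × 157 = 60916 ≡ 1 (mod 393)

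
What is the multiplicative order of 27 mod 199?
66

199 is prime, so ord(27) divides φ(199) = 198.
Divisors of 198: 1, 2, 3, 6, 9, 11, 18, 22, 33, 66, 99, 198.
Repeated squaring: 27^1 ≡ 27, 27^2 ≡ 132, 27^4 ≡ 111, 27^8 ≡ 182, 27^16 ≡ 90, 27^32 ≡ 140, 27^64 ≡ 98, 27^128 ≡ 52 (mod 199).
Test 27^d mod 199 for each divisor d in increasing order:
27^1 ≡ 27
27^2 ≡ 132
27^3 = 27^2·27^1 ≡ 181
27^6 = 27^4·27^2 ≡ 125
27^9 = 27^8·27^1 ≡ 138
27^11 = 27^8·27^2·27^1 ≡ 107
27^18 = 27^16·27^2 ≡ 139
27^22 = 27^16·27^4·27^2 ≡ 106
27^33 = 27^32·27^1 ≡ 198
27^66 = 27^64·27^2 ≡ 1  ← first divisor giving 1
The order is 66.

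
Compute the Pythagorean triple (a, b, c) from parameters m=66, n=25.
(3731, 3300, 4981)

Euclid's formula: a = m² - n², b = 2mn, c = m² + n²
m = 66, n = 25
a = 66² - 25² = 4356 - 625 = 3731
b = 2 × 66 × 25 = 3300
c = 66² + 25² = 4356 + 625 = 4981
Verification: 3731² + 3300² = 13920361 + 10890000 = 24810361 = 4981² ✓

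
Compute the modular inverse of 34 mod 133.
90

gcd(34, 133) = 1, so the inverse exists.
Extended Euclidean algorithm on (133, 34):
133 = 3 × 34 + 31  ⟹  31 = (1)·133 + (-3)·34
34 = 1 × 31 + 3  ⟹  3 = (-1)·133 + (4)·34
31 = 10 × 3 + 1  ⟹  1 = (11)·133 + (-43)·34
So (-43)·34 ≡ 1 (mod 133), i.e. 34^(-1) ≡ -43 ≡ 90 (mod 133).
Check: 34 × 90 = 3060 ≡ 1 (mod 133)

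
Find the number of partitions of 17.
297

p(n) counts ways to write n as a sum of positive integers (order ignored).
Euler's pentagonal recurrence: p(k) = p(k-1) + p(k-2) - p(k-5) - p(k-7) + p(k-12) + p(k-15) - ... (offsets j(3j∓1)/2, signs ++--, p(0)=1, p(<0)=0).
DP table for k = 0..16: p(0)=1, p(1)=1, p(2)=2, p(3)=3, p(4)=5, p(5)=7, p(6)=11, p(7)=15, p(8)=22, p(9)=30, p(10)=42, p(11)=56, p(12)=77, p(13)=101, p(14)=135, p(15)=176, p(16)=231.
Final step: p(17) = p(16) + p(15) - p(12) - p(10) + p(5) + p(2)
= 231 + 176 - 77 - 42 + 7 + 2
= 297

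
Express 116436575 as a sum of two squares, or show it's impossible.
Not possible

Factorization: 116436575 = 5^2 × 167^3
By Fermat: n is sum of two squares iff every prime p ≡ 3 (mod 4) appears to even power.
Prime(s) ≡ 3 (mod 4) with odd exponent: [(167, 3)]
Therefore 116436575 cannot be expressed as a² + b².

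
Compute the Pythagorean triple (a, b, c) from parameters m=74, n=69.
(715, 10212, 10237)

Euclid's formula: a = m² - n², b = 2mn, c = m² + n²
m = 74, n = 69
a = 74² - 69² = 5476 - 4761 = 715
b = 2 × 74 × 69 = 10212
c = 74² + 69² = 5476 + 4761 = 10237
Verification: 715² + 10212² = 511225 + 104284944 = 104796169 = 10237² ✓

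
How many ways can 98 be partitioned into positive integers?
150198136

p(n) counts ways to write n as a sum of positive integers (order ignored).
Euler's pentagonal recurrence: p(k) = p(k-1) + p(k-2) - p(k-5) - p(k-7) + p(k-12) + p(k-15) - ... (offsets j(3j∓1)/2, signs ++--, p(0)=1, p(<0)=0).
DP table for k = 0..97: p(0)=1, p(1)=1, p(2)=2, p(3)=3, p(4)=5, p(5)=7, p(6)=11, p(7)=15, p(8)=22, p(9)=30, p(10)=42, p(11)=56, p(12)=77, p(13)=101, p(14)=135, p(15)=176, p(16)=231, p(17)=297, p(18)=385, p(19)=490, p(20)=627, p(21)=792, p(22)=1002, p(23)=1255, p(24)=1575, p(25)=1958, p(26)=2436, p(27)=3010, p(28)=3718, p(29)=4565, p(30)=5604, p(31)=6842, p(32)=8349, p(33)=10143, p(34)=12310, p(35)=14883, p(36)=17977, p(37)=21637, p(38)=26015, p(39)=31185, p(40)=37338, p(41)=44583, p(42)=53174, p(43)=63261, p(44)=75175, p(45)=89134, p(46)=105558, p(47)=124754, p(48)=147273, p(49)=173525, p(50)=204226, p(51)=239943, p(52)=281589, p(53)=329931, p(54)=386155, p(55)=451276, p(56)=526823, p(57)=614154, p(58)=715220, p(59)=831820, p(60)=966467, p(61)=1121505, p(62)=1300156, p(63)=1505499, p(64)=1741630, p(65)=2012558, p(66)=2323520, p(67)=2679689, p(68)=3087735, p(69)=3554345, p(70)=4087968, p(71)=4697205, p(72)=5392783, p(73)=6185689, p(74)=7089500, p(75)=8118264, p(76)=9289091, p(77)=10619863, p(78)=12132164, p(79)=13848650, p(80)=15796476, p(81)=18004327, p(82)=20506255, p(83)=23338469, p(84)=26543660, p(85)=30167357, p(86)=34262962, p(87)=38887673, p(88)=44108109, p(89)=49995925, p(90)=56634173, p(91)=64112359, p(92)=72533807, p(93)=82010177, p(94)=92669720, p(95)=104651419, p(96)=118114304, p(97)=133230930.
Final step: p(98) = p(97) + p(96) - p(93) - p(91) + p(86) + p(83) - p(76) - p(72) + p(63) + p(58) - p(47) - p(41) + p(28) + p(21) - p(6)
= 133230930 + 118114304 - 82010177 - 64112359 + 34262962 + 23338469 - 9289091 - 5392783 + 1505499 + 715220 - 124754 - 44583 + 3718 + 792 - 11
= 150198136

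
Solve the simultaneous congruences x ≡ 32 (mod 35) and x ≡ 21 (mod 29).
137

Using Chinese Remainder Theorem:
M = 35 × 29 = 1015
M1 = 29, M2 = 35
y1 = 29^(-1) mod 35 = 29
y2 = 35^(-1) mod 29 = 5
x = (32×29×29 + 21×35×5) mod 1015 = 137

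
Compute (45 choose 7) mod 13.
0

Using Lucas' theorem:
Write n=45 and k=7 in base 13:
n in base 13: [3, 6]
k in base 13: [0, 7]
C(45,7) mod 13 = ∏ C(n_i, k_i) mod 13
Digit binomials (mod 13): C(3,0) = 1; C(6,7) = 0 (k_i > n_i)
Product: 1 × 0 = 0 ≡ 0 (mod 13)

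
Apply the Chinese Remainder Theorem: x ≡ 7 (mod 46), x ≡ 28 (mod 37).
1249

Using Chinese Remainder Theorem:
M = 46 × 37 = 1702
M1 = 37, M2 = 46
y1 = 37^(-1) mod 46 = 5
y2 = 46^(-1) mod 37 = 33
x = (7×37×5 + 28×46×33) mod 1702 = 1249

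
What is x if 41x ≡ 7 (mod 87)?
x ≡ 32 (mod 87)

gcd(41, 87) = 1, which divides 7, so solutions exist.
Find 41^(-1) mod 87 by the extended Euclidean algorithm:
87 = 2 × 41 + 5  ⟹  5 = (1)·87 + (-2)·41
41 = 8 × 5 + 1  ⟹  1 = (-8)·87 + (17)·41
So (17)·41 ≡ 1 (mod 87), i.e. 41^(-1) ≡ 17 (mod 87).
x ≡ 17 × 7 = 119 ≡ 32 (mod 87).
Check: 41 × 32 = 1312 ≡ 7 (mod 87).
Unique solution: x ≡ 32 (mod 87)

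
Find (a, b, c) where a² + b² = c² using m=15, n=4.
(209, 120, 241)

Euclid's formula: a = m² - n², b = 2mn, c = m² + n²
m = 15, n = 4
a = 15² - 4² = 225 - 16 = 209
b = 2 × 15 × 4 = 120
c = 15² + 4² = 225 + 16 = 241
Verification: 209² + 120² = 43681 + 14400 = 58081 = 241² ✓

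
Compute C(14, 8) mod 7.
0

Using Lucas' theorem:
Write n=14 and k=8 in base 7:
n in base 7: [2, 0]
k in base 7: [1, 1]
C(14,8) mod 7 = ∏ C(n_i, k_i) mod 7
Digit binomials (mod 7): C(2,1) = 2; C(0,1) = 0 (k_i > n_i)
Product: 2 × 0 = 0 ≡ 0 (mod 7)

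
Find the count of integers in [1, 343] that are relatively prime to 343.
294

343 = 7^3
φ(n) = n × ∏(1 - 1/p) for each prime p dividing n
φ(343) = 343 × (1 - 1/7) = 294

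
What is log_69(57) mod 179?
60

Baby-step giant-step with step n = ⌈√179⌉ = 14.
Baby steps 69^j mod 179 (j:value) for j=0..13: 0:1, 1:69, 2:107, 3:44, 4:172, 5:54, 6:146, 7:50, 8:49, 9:159, 10:52, 11:8, 12:15, 13:140.
Giant-step multiplier: 69^(-14) ≡ 69^(178-14) = 69^164 ≡ 149 (mod 179).
Giant steps γ_i = 57·149^i mod 179: γ_0=57, γ_1=80, γ_2=106, γ_3=42, γ_4=172 (in table at j=4).
x = i·n + j = 4·14 + 4 = 60.
Check: 69^60 ≡ 57 (mod 179).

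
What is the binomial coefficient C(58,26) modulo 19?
0

Using Lucas' theorem:
Write n=58 and k=26 in base 19:
n in base 19: [3, 1]
k in base 19: [1, 7]
C(58,26) mod 19 = ∏ C(n_i, k_i) mod 19
Digit binomials (mod 19): C(3,1) = 3; C(1,7) = 0 (k_i > n_i)
Product: 3 × 0 = 0 ≡ 0 (mod 19)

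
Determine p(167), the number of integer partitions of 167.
207890420102

p(n) counts ways to write n as a sum of positive integers (order ignored).
Euler's pentagonal recurrence: p(k) = p(k-1) + p(k-2) - p(k-5) - p(k-7) + p(k-12) + p(k-15) - ... (offsets j(3j∓1)/2, signs ++--, p(0)=1, p(<0)=0).
DP table for k = 0..166: p(0)=1, p(1)=1, p(2)=2, p(3)=3, p(4)=5, p(5)=7, p(6)=11, p(7)=15, p(8)=22, p(9)=30, p(10)=42, p(11)=56, p(12)=77, p(13)=101, p(14)=135, p(15)=176, p(16)=231, p(17)=297, p(18)=385, p(19)=490, p(20)=627, p(21)=792, p(22)=1002, p(23)=1255, p(24)=1575, p(25)=1958, p(26)=2436, p(27)=3010, p(28)=3718, p(29)=4565, p(30)=5604, p(31)=6842, p(32)=8349, p(33)=10143, p(34)=12310, p(35)=14883, p(36)=17977, p(37)=21637, p(38)=26015, p(39)=31185, p(40)=37338, p(41)=44583, p(42)=53174, p(43)=63261, p(44)=75175, p(45)=89134, p(46)=105558, p(47)=124754, p(48)=147273, p(49)=173525, p(50)=204226, p(51)=239943, p(52)=281589, p(53)=329931, p(54)=386155, p(55)=451276, p(56)=526823, p(57)=614154, p(58)=715220, p(59)=831820, p(60)=966467, p(61)=1121505, p(62)=1300156, p(63)=1505499, p(64)=1741630, p(65)=2012558, p(66)=2323520, p(67)=2679689, p(68)=3087735, p(69)=3554345, p(70)=4087968, p(71)=4697205, p(72)=5392783, p(73)=6185689, p(74)=7089500, p(75)=8118264, p(76)=9289091, p(77)=10619863, p(78)=12132164, p(79)=13848650, p(80)=15796476, p(81)=18004327, p(82)=20506255, p(83)=23338469, p(84)=26543660, p(85)=30167357, p(86)=34262962, p(87)=38887673, p(88)=44108109, p(89)=49995925, p(90)=56634173, p(91)=64112359, p(92)=72533807, p(93)=82010177, p(94)=92669720, p(95)=104651419, p(96)=118114304, p(97)=133230930, p(98)=150198136, p(99)=169229875, p(100)=190569292, p(101)=214481126, p(102)=241265379, p(103)=271248950, p(104)=304801365, p(105)=342325709, p(106)=384276336, p(107)=431149389, p(108)=483502844, p(109)=541946240, p(110)=607163746, p(111)=679903203, p(112)=761002156, p(113)=851376628, p(114)=952050665, p(115)=1064144451, p(116)=1188908248, p(117)=1327710076, p(118)=1482074143, p(119)=1653668665, p(120)=1844349560, p(121)=2056148051, p(122)=2291320912, p(123)=2552338241, p(124)=2841940500, p(125)=3163127352, p(126)=3519222692, p(127)=3913864295, p(128)=4351078600, p(129)=4835271870, p(130)=5371315400, p(131)=5964539504, p(132)=6620830889, p(133)=7346629512, p(134)=8149040695, p(135)=9035836076, p(136)=10015581680, p(137)=11097645016, p(138)=12292341831, p(139)=13610949895, p(140)=15065878135, p(141)=16670689208, p(142)=18440293320, p(143)=20390982757, p(144)=22540654445, p(145)=24908858009, p(146)=27517052599, p(147)=30388671978, p(148)=33549419497, p(149)=37027355200, p(150)=40853235313, p(151)=45060624582, p(152)=49686288421, p(153)=54770336324, p(154)=60356673280, p(155)=66493182097, p(156)=73232243759, p(157)=80630964769, p(158)=88751778802, p(159)=97662728555, p(160)=107438159466, p(161)=118159068427, p(162)=129913904637, p(163)=142798995930, p(164)=156919475295, p(165)=172389800255, p(166)=189334822579.
Final step: p(167) = p(166) + p(165) - p(162) - p(160) + p(155) + p(152) - p(145) - p(141) + p(132) + p(127) - p(116) - p(110) + p(97) + p(90) - p(75) - p(67) + p(50) + p(41) - p(22) - p(12)
= 189334822579 + 172389800255 - 129913904637 - 107438159466 + 66493182097 + 49686288421 - 24908858009 - 16670689208 + 6620830889 + 3913864295 - 1188908248 - 607163746 + 133230930 + 56634173 - 8118264 - 2679689 + 204226 + 44583 - 1002 - 77
= 207890420102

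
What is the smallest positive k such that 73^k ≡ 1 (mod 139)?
138

139 is prime, so ord(73) divides φ(139) = 138.
Divisors of 138: 1, 2, 3, 6, 23, 46, 69, 138.
Repeated squaring: 73^1 ≡ 73, 73^2 ≡ 47, 73^4 ≡ 124, 73^8 ≡ 86, 73^16 ≡ 29, 73^32 ≡ 7, 73^64 ≡ 49, 73^128 ≡ 38 (mod 139).
Test 73^d mod 139 for each divisor d in increasing order:
73^1 ≡ 73
73^2 ≡ 47
73^3 = 73^2·73^1 ≡ 95
73^6 = 73^4·73^2 ≡ 129
73^23 = 73^16·73^4·73^2·73^1 ≡ 97
73^46 = 73^32·73^8·73^4·73^2 ≡ 96
73^69 = 73^64·73^4·73^1 ≡ 138
73^138 = 73^128·73^8·73^2 ≡ 1  ← first divisor giving 1
The order is 138.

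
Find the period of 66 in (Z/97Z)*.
48

97 is prime, so ord(66) divides φ(97) = 96.
Divisors of 96: 1, 2, 3, 4, 6, 8, 12, 16, 24, 32, 48, 96.
Repeated squaring: 66^1 ≡ 66, 66^2 ≡ 88, 66^4 ≡ 81, 66^8 ≡ 62, 66^16 ≡ 61, 66^32 ≡ 35, 66^64 ≡ 61 (mod 97).
Test 66^d mod 97 for each divisor d in increasing order:
66^1 ≡ 66
66^2 ≡ 88
66^3 = 66^2·66^1 ≡ 85
66^4 ≡ 81
66^6 = 66^4·66^2 ≡ 47
66^8 ≡ 62
66^12 = 66^8·66^4 ≡ 75
66^16 ≡ 61
66^24 = 66^16·66^8 ≡ 96
66^32 ≡ 35
66^48 = 66^32·66^16 ≡ 1  ← first divisor giving 1
The order is 48.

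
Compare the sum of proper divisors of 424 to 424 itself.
deficient

Proper divisors of 424: sum = 1 + 2 + 4 + 8 + 53 + 106 + 212 = 386
Since 386 < 424, 424 is deficient.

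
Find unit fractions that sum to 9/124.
1/14 + 1/868

Greedy algorithm:
9/124: ceiling(124/9) = 14, use 1/14
1/868: ceiling(868/1) = 868, use 1/868
Result: 9/124 = 1/14 + 1/868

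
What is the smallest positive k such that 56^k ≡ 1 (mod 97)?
96

97 is prime, so ord(56) divides φ(97) = 96.
Divisors of 96: 1, 2, 3, 4, 6, 8, 12, 16, 24, 32, 48, 96.
Repeated squaring: 56^1 ≡ 56, 56^2 ≡ 32, 56^4 ≡ 54, 56^8 ≡ 6, 56^16 ≡ 36, 56^32 ≡ 35, 56^64 ≡ 61 (mod 97).
Test 56^d mod 97 for each divisor d in increasing order:
56^1 ≡ 56
56^2 ≡ 32
56^3 = 56^2·56^1 ≡ 46
56^4 ≡ 54
56^6 = 56^4·56^2 ≡ 79
56^8 ≡ 6
56^12 = 56^8·56^4 ≡ 33
56^16 ≡ 36
56^24 = 56^16·56^8 ≡ 22
56^32 ≡ 35
56^48 = 56^32·56^16 ≡ 96
56^96 = 56^64·56^32 ≡ 1  ← first divisor giving 1
The order is 96.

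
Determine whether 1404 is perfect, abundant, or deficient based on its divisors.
abundant

Proper divisors of 1404: sum = 1 + 2 + 3 + 4 + 6 + 9 + 12 + 13 + ... + 234 + 351 + 468 + 702 (23 divisors) = 2516
Since 2516 > 1404, 1404 is abundant.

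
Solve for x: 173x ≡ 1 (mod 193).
164

gcd(173, 193) = 1, so the inverse exists.
Extended Euclidean algorithm on (193, 173):
193 = 1 × 173 + 20  ⟹  20 = (1)·193 + (-1)·173
173 = 8 × 20 + 13  ⟹  13 = (-8)·193 + (9)·173
20 = 1 × 13 + 7  ⟹  7 = (9)·193 + (-10)·173
13 = 1 × 7 + 6  ⟹  6 = (-17)·193 + (19)·173
7 = 1 × 6 + 1  ⟹  1 = (26)·193 + (-29)·173
So (-29)·173 ≡ 1 (mod 193), i.e. 173^(-1) ≡ -29 ≡ 164 (mod 193).
Check: 173 × 164 = 28372 ≡ 1 (mod 193)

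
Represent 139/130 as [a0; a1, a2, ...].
[1; 14, 2, 4]

Euclidean algorithm steps:
139 = 1 × 130 + 9
130 = 14 × 9 + 4
9 = 2 × 4 + 1
4 = 4 × 1 + 0
Continued fraction: [1; 14, 2, 4]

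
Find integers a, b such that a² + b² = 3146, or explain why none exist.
11² + 55² (a=11, b=55)

Factorization: 3146 = 2 × 11^2 × 13
By Fermat: n is sum of two squares iff every prime p ≡ 3 (mod 4) appears to even power.
All primes ≡ 3 (mod 4) appear to even power.
Search a = 0, 1, 2, … for 3146 - a² a perfect square: first hit at a = 11: 3146 - 121 = 3025 = 55².
3146 = 11² + 55² = 121 + 3025 ✓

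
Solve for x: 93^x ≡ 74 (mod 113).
85

Baby-step giant-step with step n = ⌈√113⌉ = 11.
Baby steps 93^j mod 113 (j:value) for j=0..10: 0:1, 1:93, 2:61, 3:23, 4:105, 5:47, 6:77, 7:42, 8:64, 9:76, 10:62.
Giant-step multiplier: 93^(-11) ≡ 93^(112-11) = 93^101 ≡ 38 (mod 113).
Giant steps γ_i = 74·38^i mod 113: γ_0=74, γ_1=100, γ_2=71, γ_3=99, γ_4=33, γ_5=11, γ_6=79, γ_7=64 (in table at j=8).
x = i·n + j = 7·11 + 8 = 85.
Check: 93^85 ≡ 74 (mod 113).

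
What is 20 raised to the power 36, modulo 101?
78

Repeated squaring. Binary of 36 = 100100.
20^1 ≡ 20 (mod 101); 20^2 ≡ 97 (mod 101); 20^4 ≡ 16 (mod 101); 20^8 ≡ 54 (mod 101); 20^16 ≡ 88 (mod 101); 20^32 ≡ 68 (mod 101)
20^36 = 20^4 × 20^32 ≡ 78 (mod 101)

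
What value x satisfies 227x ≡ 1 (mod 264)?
107

gcd(227, 264) = 1, so the inverse exists.
Extended Euclidean algorithm on (264, 227):
264 = 1 × 227 + 37  ⟹  37 = (1)·264 + (-1)·227
227 = 6 × 37 + 5  ⟹  5 = (-6)·264 + (7)·227
37 = 7 × 5 + 2  ⟹  2 = (43)·264 + (-50)·227
5 = 2 × 2 + 1  ⟹  1 = (-92)·264 + (107)·227
So (107)·227 ≡ 1 (mod 264), i.e. 227^(-1) ≡ 107 (mod 264).
Check: 227 × 107 = 24289 ≡ 1 (mod 264)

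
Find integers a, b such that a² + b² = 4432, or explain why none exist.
36² + 56² (a=36, b=56)

Factorization: 4432 = 2^4 × 277
By Fermat: n is sum of two squares iff every prime p ≡ 3 (mod 4) appears to even power.
All primes ≡ 3 (mod 4) appear to even power.
Search a = 0, 1, 2, … for 4432 - a² a perfect square: first hit at a = 36: 4432 - 1296 = 3136 = 56².
4432 = 36² + 56² = 1296 + 3136 ✓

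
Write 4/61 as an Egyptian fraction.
1/16 + 1/326 + 1/159088

Greedy algorithm:
4/61: ceiling(61/4) = 16, use 1/16
3/976: ceiling(976/3) = 326, use 1/326
1/159088: ceiling(159088/1) = 159088, use 1/159088
Result: 4/61 = 1/16 + 1/326 + 1/159088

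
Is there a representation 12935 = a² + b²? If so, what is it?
Not possible

Factorization: 12935 = 5 × 13 × 199
By Fermat: n is sum of two squares iff every prime p ≡ 3 (mod 4) appears to even power.
Prime(s) ≡ 3 (mod 4) with odd exponent: [(199, 1)]
Therefore 12935 cannot be expressed as a² + b².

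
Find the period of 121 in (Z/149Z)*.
74

149 is prime, so ord(121) divides φ(149) = 148.
Divisors of 148: 1, 2, 4, 37, 74, 148.
Repeated squaring: 121^1 ≡ 121, 121^2 ≡ 39, 121^4 ≡ 31, 121^8 ≡ 67, 121^16 ≡ 19, 121^32 ≡ 63, 121^64 ≡ 95, 121^128 ≡ 85 (mod 149).
Test 121^d mod 149 for each divisor d in increasing order:
121^1 ≡ 121
121^2 ≡ 39
121^4 ≡ 31
121^37 = 121^32·121^4·121^1 ≡ 148
121^74 = 121^64·121^8·121^2 ≡ 1  ← first divisor giving 1
The order is 74.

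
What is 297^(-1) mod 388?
81

gcd(297, 388) = 1, so the inverse exists.
Extended Euclidean algorithm on (388, 297):
388 = 1 × 297 + 91  ⟹  91 = (1)·388 + (-1)·297
297 = 3 × 91 + 24  ⟹  24 = (-3)·388 + (4)·297
91 = 3 × 24 + 19  ⟹  19 = (10)·388 + (-13)·297
24 = 1 × 19 + 5  ⟹  5 = (-13)·388 + (17)·297
19 = 3 × 5 + 4  ⟹  4 = (49)·388 + (-64)·297
5 = 1 × 4 + 1  ⟹  1 = (-62)·388 + (81)·297
So (81)·297 ≡ 1 (mod 388), i.e. 297^(-1) ≡ 81 (mod 388).
Check: 297 × 81 = 24057 ≡ 1 (mod 388)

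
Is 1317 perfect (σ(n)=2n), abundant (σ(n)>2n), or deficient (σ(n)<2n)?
deficient

Proper divisors of 1317: sum = 1 + 3 + 439 = 443
Since 443 < 1317, 1317 is deficient.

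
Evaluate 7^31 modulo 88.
7

Repeated squaring. Binary of 31 = 11111.
7^1 ≡ 7 (mod 88); 7^2 ≡ 49 (mod 88); 7^4 ≡ 25 (mod 88); 7^8 ≡ 9 (mod 88); 7^16 ≡ 81 (mod 88)
7^31 = 7^1 × 7^2 × 7^4 × 7^8 × 7^16 ≡ 7 (mod 88)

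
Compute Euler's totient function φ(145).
112

145 = 5 × 29
φ(n) = n × ∏(1 - 1/p) for each prime p dividing n
φ(145) = 145 × (1 - 1/5) × (1 - 1/29) = 112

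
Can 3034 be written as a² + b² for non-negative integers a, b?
3² + 55² (a=3, b=55)

Factorization: 3034 = 2 × 37 × 41
By Fermat: n is sum of two squares iff every prime p ≡ 3 (mod 4) appears to even power.
All primes ≡ 3 (mod 4) appear to even power.
Search a = 0, 1, 2, … for 3034 - a² a perfect square: first hit at a = 3: 3034 - 9 = 3025 = 55².
3034 = 3² + 55² = 9 + 3025 ✓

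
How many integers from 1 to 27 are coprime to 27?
18

27 = 3^3
φ(n) = n × ∏(1 - 1/p) for each prime p dividing n
φ(27) = 27 × (1 - 1/3) = 18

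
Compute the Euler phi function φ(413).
348

413 = 7 × 59
φ(n) = n × ∏(1 - 1/p) for each prime p dividing n
φ(413) = 413 × (1 - 1/7) × (1 - 1/59) = 348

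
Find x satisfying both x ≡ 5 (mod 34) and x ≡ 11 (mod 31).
73

Using Chinese Remainder Theorem:
M = 34 × 31 = 1054
M1 = 31, M2 = 34
y1 = 31^(-1) mod 34 = 11
y2 = 34^(-1) mod 31 = 21
x = (5×31×11 + 11×34×21) mod 1054 = 73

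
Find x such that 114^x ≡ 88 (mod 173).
54

Baby-step giant-step with step n = ⌈√173⌉ = 14.
Baby steps 114^j mod 173 (j:value) for j=0..13: 0:1, 1:114, 2:21, 3:145, 4:95, 5:104, 6:92, 7:108, 8:29, 9:19, 10:90, 11:53, 12:160, 13:75.
Giant-step multiplier: 114^(-14) ≡ 114^(172-14) = 114^158 ≡ 64 (mod 173).
Giant steps γ_i = 88·64^i mod 173: γ_0=88, γ_1=96, γ_2=89, γ_3=160 (in table at j=12).
x = i·n + j = 3·14 + 12 = 54.
Check: 114^54 ≡ 88 (mod 173).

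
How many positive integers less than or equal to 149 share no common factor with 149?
148

149 = 149
φ(n) = n × ∏(1 - 1/p) for each prime p dividing n
φ(149) = 149 × (1 - 1/149) = 148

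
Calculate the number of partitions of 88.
44108109

p(n) counts ways to write n as a sum of positive integers (order ignored).
Euler's pentagonal recurrence: p(k) = p(k-1) + p(k-2) - p(k-5) - p(k-7) + p(k-12) + p(k-15) - ... (offsets j(3j∓1)/2, signs ++--, p(0)=1, p(<0)=0).
DP table for k = 0..87: p(0)=1, p(1)=1, p(2)=2, p(3)=3, p(4)=5, p(5)=7, p(6)=11, p(7)=15, p(8)=22, p(9)=30, p(10)=42, p(11)=56, p(12)=77, p(13)=101, p(14)=135, p(15)=176, p(16)=231, p(17)=297, p(18)=385, p(19)=490, p(20)=627, p(21)=792, p(22)=1002, p(23)=1255, p(24)=1575, p(25)=1958, p(26)=2436, p(27)=3010, p(28)=3718, p(29)=4565, p(30)=5604, p(31)=6842, p(32)=8349, p(33)=10143, p(34)=12310, p(35)=14883, p(36)=17977, p(37)=21637, p(38)=26015, p(39)=31185, p(40)=37338, p(41)=44583, p(42)=53174, p(43)=63261, p(44)=75175, p(45)=89134, p(46)=105558, p(47)=124754, p(48)=147273, p(49)=173525, p(50)=204226, p(51)=239943, p(52)=281589, p(53)=329931, p(54)=386155, p(55)=451276, p(56)=526823, p(57)=614154, p(58)=715220, p(59)=831820, p(60)=966467, p(61)=1121505, p(62)=1300156, p(63)=1505499, p(64)=1741630, p(65)=2012558, p(66)=2323520, p(67)=2679689, p(68)=3087735, p(69)=3554345, p(70)=4087968, p(71)=4697205, p(72)=5392783, p(73)=6185689, p(74)=7089500, p(75)=8118264, p(76)=9289091, p(77)=10619863, p(78)=12132164, p(79)=13848650, p(80)=15796476, p(81)=18004327, p(82)=20506255, p(83)=23338469, p(84)=26543660, p(85)=30167357, p(86)=34262962, p(87)=38887673.
Final step: p(88) = p(87) + p(86) - p(83) - p(81) + p(76) + p(73) - p(66) - p(62) + p(53) + p(48) - p(37) - p(31) + p(18) + p(11)
= 38887673 + 34262962 - 23338469 - 18004327 + 9289091 + 6185689 - 2323520 - 1300156 + 329931 + 147273 - 21637 - 6842 + 385 + 56
= 44108109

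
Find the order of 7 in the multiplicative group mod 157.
52

157 is prime, so ord(7) divides φ(157) = 156.
Divisors of 156: 1, 2, 3, 4, 6, 12, 13, 26, 39, 52, 78, 156.
Repeated squaring: 7^1 ≡ 7, 7^2 ≡ 49, 7^4 ≡ 46, 7^8 ≡ 75, 7^16 ≡ 130, 7^32 ≡ 101, 7^64 ≡ 153, 7^128 ≡ 16 (mod 157).
Test 7^d mod 157 for each divisor d in increasing order:
7^1 ≡ 7
7^2 ≡ 49
7^3 = 7^2·7^1 ≡ 29
7^4 ≡ 46
7^6 = 7^4·7^2 ≡ 56
7^12 = 7^8·7^4 ≡ 153
7^13 = 7^8·7^4·7^1 ≡ 129
7^26 = 7^16·7^8·7^2 ≡ 156
7^39 = 7^32·7^4·7^2·7^1 ≡ 28
7^52 = 7^32·7^16·7^4 ≡ 1  ← first divisor giving 1
The order is 52.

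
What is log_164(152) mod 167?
152

Baby-step giant-step with step n = ⌈√167⌉ = 13.
Baby steps 164^j mod 167 (j:value) for j=0..12: 0:1, 1:164, 2:9, 3:140, 4:81, 5:91, 6:61, 7:151, 8:48, 9:23, 10:98, 11:40, 12:47.
Giant-step multiplier: 164^(-13) ≡ 164^(166-13) = 164^153 ≡ 45 (mod 167).
Giant steps γ_i = 152·45^i mod 167: γ_0=152, γ_1=160, γ_2=19, γ_3=20, γ_4=65, γ_5=86, γ_6=29, γ_7=136, γ_8=108, γ_9=17, γ_10=97, γ_11=23 (in table at j=9).
x = i·n + j = 11·13 + 9 = 152.
Check: 164^152 ≡ 152 (mod 167).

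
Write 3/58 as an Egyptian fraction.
1/20 + 1/580

Greedy algorithm:
3/58: ceiling(58/3) = 20, use 1/20
1/580: ceiling(580/1) = 580, use 1/580
Result: 3/58 = 1/20 + 1/580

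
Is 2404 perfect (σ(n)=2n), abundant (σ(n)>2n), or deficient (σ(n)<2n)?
deficient

Proper divisors of 2404: sum = 1 + 2 + 4 + 601 + 1202 = 1810
Since 1810 < 2404, 2404 is deficient.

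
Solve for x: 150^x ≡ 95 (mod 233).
151

Baby-step giant-step with step n = ⌈√233⌉ = 16.
Baby steps 150^j mod 233 (j:value) for j=0..15: 0:1, 1:150, 2:132, 3:228, 4:182, 5:39, 6:25, 7:22, 8:38, 9:108, 10:123, 11:43, 12:159, 13:84, 14:18, 15:137.
Giant-step multiplier: 150^(-16) ≡ 150^(232-16) = 150^216 ≡ 76 (mod 233).
Giant steps γ_i = 95·76^i mod 233: γ_0=95, γ_1=230, γ_2=5, γ_3=147, γ_4=221, γ_5=20, γ_6=122, γ_7=185, γ_8=80, γ_9=22 (in table at j=7).
x = i·n + j = 9·16 + 7 = 151.
Check: 150^151 ≡ 95 (mod 233).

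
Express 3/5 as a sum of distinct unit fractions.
1/2 + 1/10

Greedy algorithm:
3/5: ceiling(5/3) = 2, use 1/2
1/10: ceiling(10/1) = 10, use 1/10
Result: 3/5 = 1/2 + 1/10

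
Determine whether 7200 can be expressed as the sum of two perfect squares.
12² + 84² (a=12, b=84)

Factorization: 7200 = 2^5 × 3^2 × 5^2
By Fermat: n is sum of two squares iff every prime p ≡ 3 (mod 4) appears to even power.
All primes ≡ 3 (mod 4) appear to even power.
Search a = 0, 1, 2, … for 7200 - a² a perfect square: first hit at a = 12: 7200 - 144 = 7056 = 84².
7200 = 12² + 84² = 144 + 7056 ✓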